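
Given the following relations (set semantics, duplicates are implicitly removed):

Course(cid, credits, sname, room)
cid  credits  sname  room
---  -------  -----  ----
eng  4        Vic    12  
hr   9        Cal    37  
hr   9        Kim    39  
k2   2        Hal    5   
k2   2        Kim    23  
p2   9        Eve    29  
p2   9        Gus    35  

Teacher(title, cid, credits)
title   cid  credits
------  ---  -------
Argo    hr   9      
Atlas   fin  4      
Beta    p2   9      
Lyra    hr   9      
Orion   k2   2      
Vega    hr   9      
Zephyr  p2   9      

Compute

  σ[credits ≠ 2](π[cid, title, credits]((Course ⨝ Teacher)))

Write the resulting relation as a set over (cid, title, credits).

Course ⋈ Teacher (natural join on cid, credits): {(hr, 9, Cal, 37, Argo), (hr, 9, Cal, 37, Lyra), (hr, 9, Cal, 37, Vega), (hr, 9, Kim, 39, Argo), (hr, 9, Kim, 39, Lyra), (hr, 9, Kim, 39, Vega), (k2, 2, Hal, 5, Orion), (k2, 2, Kim, 23, Orion), (p2, 9, Eve, 29, Beta), (p2, 9, Eve, 29, Zephyr), (p2, 9, Gus, 35, Beta), (p2, 9, Gus, 35, Zephyr)}
Keep only column(s) cid, title, credits (6 duplicate(s) eliminated): {(hr, Argo, 9), (hr, Lyra, 9), (hr, Vega, 9), (k2, Orion, 2), (p2, Beta, 9), (p2, Zephyr, 9)}
Apply σ_{credits ≠ 2}; surviving tuples: {(hr, Argo, 9), (hr, Lyra, 9), (hr, Vega, 9), (p2, Beta, 9), (p2, Zephyr, 9)}

{(hr, Argo, 9), (hr, Lyra, 9), (hr, Vega, 9), (p2, Beta, 9), (p2, Zephyr, 9)}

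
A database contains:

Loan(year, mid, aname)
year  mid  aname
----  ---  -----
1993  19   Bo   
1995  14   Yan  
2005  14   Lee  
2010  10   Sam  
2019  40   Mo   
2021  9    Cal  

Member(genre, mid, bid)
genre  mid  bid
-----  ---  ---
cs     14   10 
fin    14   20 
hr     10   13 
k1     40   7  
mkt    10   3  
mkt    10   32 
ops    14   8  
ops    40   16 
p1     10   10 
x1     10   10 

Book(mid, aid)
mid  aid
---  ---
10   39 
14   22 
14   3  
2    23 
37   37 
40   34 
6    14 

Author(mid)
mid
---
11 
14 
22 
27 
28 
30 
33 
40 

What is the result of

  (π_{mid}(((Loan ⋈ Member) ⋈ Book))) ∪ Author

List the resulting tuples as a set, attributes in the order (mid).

Joining Loan and Member on mid yields {(1995, 14, Yan, cs, 10), (1995, 14, Yan, fin, 20), (1995, 14, Yan, ops, 8), (2005, 14, Lee, cs, 10), (2005, 14, Lee, fin, 20), (2005, 14, Lee, ops, 8), (2010, 10, Sam, hr, 13), (2010, 10, Sam, mkt, 3), (2010, 10, Sam, mkt, 32), (2010, 10, Sam, p1, 10), (2010, 10, Sam, x1, 10), (2019, 40, Mo, k1, 7), (2019, 40, Mo, ops, 16)}.
Joining (Loan ⋈ Member) and Book on mid yields {(1995, 14, Yan, cs, 10, 22), (1995, 14, Yan, cs, 10, 3), (1995, 14, Yan, fin, 20, 22), (1995, 14, Yan, fin, 20, 3), (1995, 14, Yan, ops, 8, 22), (1995, 14, Yan, ops, 8, 3), (2005, 14, Lee, cs, 10, 22), (2005, 14, Lee, cs, 10, 3), (2005, 14, Lee, fin, 20, 22), (2005, 14, Lee, fin, 20, 3), (2005, 14, Lee, ops, 8, 22), (2005, 14, Lee, ops, 8, 3), (2010, 10, Sam, hr, 13, 39), (2010, 10, Sam, mkt, 3, 39), (2010, 10, Sam, mkt, 32, 39), (2010, 10, Sam, p1, 10, 39), (2010, 10, Sam, x1, 10, 39), (2019, 40, Mo, k1, 7, 34), (2019, 40, Mo, ops, 16, 34)}.
π_{mid} gives {10, 14, 40} (16 duplicate(s) eliminated).
Set union of the two operands is {10, 11, 14, 22, 27, 28, 30, 33, 40}.

{10, 11, 14, 22, 27, 28, 30, 33, 40}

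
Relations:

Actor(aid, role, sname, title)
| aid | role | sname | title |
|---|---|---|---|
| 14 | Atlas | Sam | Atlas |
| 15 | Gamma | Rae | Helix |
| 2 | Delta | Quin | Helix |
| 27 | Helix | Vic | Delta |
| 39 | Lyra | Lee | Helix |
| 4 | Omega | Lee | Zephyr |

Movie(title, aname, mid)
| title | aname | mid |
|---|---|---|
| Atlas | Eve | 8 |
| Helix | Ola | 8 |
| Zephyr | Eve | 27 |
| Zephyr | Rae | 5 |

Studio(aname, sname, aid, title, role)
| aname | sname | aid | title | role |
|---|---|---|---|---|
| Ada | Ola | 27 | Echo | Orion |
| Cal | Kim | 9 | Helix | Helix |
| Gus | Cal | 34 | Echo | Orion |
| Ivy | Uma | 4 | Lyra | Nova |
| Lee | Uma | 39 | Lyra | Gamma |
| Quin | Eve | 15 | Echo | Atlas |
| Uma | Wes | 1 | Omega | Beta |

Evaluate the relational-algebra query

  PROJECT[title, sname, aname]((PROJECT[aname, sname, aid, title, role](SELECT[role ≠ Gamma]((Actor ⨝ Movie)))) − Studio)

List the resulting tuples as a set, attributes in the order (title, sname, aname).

{(Atlas, Sam, Eve), (Helix, Lee, Ola), (Helix, Quin, Ola), (Zephyr, Lee, Eve), (Zephyr, Lee, Rae)}

Natural join on title: {(14, Atlas, Sam, Atlas, Eve, 8), (15, Gamma, Rae, Helix, Ola, 8), (2, Delta, Quin, Helix, Ola, 8), (39, Lyra, Lee, Helix, Ola, 8), (4, Omega, Lee, Zephyr, Eve, 27), (4, Omega, Lee, Zephyr, Rae, 5)}
Selection role ≠ Gamma: {(14, Atlas, Sam, Atlas, Eve, 8), (2, Delta, Quin, Helix, Ola, 8), (39, Lyra, Lee, Helix, Ola, 8), (4, Omega, Lee, Zephyr, Eve, 27), (4, Omega, Lee, Zephyr, Rae, 5)}
π[aname, sname, aid, title, role]: project onto (aname, sname, aid, title, role) → {(Eve, Lee, 4, Zephyr, Omega), (Eve, Sam, 14, Atlas, Atlas), (Ola, Lee, 39, Helix, Lyra), (Ola, Quin, 2, Helix, Delta), (Rae, Lee, 4, Zephyr, Omega)}
Set difference of the two operands is {(Eve, Lee, 4, Zephyr, Omega), (Eve, Sam, 14, Atlas, Atlas), (Ola, Lee, 39, Helix, Lyra), (Ola, Quin, 2, Helix, Delta), (Rae, Lee, 4, Zephyr, Omega)}.
π[title, sname, aname]: project onto (title, sname, aname) → {(Atlas, Sam, Eve), (Helix, Lee, Ola), (Helix, Quin, Ola), (Zephyr, Lee, Eve), (Zephyr, Lee, Rae)}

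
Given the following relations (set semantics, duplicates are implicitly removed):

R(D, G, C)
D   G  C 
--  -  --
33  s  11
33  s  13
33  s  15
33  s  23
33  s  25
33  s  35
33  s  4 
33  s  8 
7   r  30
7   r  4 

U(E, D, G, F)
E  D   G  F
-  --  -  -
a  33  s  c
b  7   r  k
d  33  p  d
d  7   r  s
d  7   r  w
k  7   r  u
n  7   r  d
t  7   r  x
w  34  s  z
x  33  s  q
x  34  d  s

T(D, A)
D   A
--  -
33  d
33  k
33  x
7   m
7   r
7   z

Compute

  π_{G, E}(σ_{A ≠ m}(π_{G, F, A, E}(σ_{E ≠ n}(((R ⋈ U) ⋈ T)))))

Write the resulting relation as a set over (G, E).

{(r, b), (r, d), (r, k), (r, t), (s, a), (s, x)}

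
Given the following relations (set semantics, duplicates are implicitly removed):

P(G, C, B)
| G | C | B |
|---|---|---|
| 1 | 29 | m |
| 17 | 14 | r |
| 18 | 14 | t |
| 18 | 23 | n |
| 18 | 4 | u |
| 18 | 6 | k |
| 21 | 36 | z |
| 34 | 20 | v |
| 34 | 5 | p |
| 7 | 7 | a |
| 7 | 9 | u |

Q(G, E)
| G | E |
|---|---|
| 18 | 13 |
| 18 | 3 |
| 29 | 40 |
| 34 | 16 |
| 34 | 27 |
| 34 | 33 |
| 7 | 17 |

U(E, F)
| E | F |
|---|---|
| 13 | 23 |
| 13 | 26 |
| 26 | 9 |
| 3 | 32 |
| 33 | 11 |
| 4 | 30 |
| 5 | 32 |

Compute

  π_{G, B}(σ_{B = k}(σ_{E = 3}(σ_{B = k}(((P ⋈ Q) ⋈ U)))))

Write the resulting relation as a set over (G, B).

P ⋈ Q (natural join on G): {(18, 14, t, 13), (18, 14, t, 3), (18, 23, n, 13), (18, 23, n, 3), (18, 4, u, 13), (18, 4, u, 3), (18, 6, k, 13), (18, 6, k, 3), (34, 20, v, 16), (34, 20, v, 27), (34, 20, v, 33), (34, 5, p, 16), (34, 5, p, 27), (34, 5, p, 33), (7, 7, a, 17), (7, 9, u, 17)}
(P ⋈ Q) ⋈ U (natural join on E): {(18, 14, t, 13, 23), (18, 14, t, 13, 26), (18, 14, t, 3, 32), (18, 23, n, 13, 23), (18, 23, n, 13, 26), (18, 23, n, 3, 32), (18, 4, u, 13, 23), (18, 4, u, 13, 26), (18, 4, u, 3, 32), (18, 6, k, 13, 23), (18, 6, k, 13, 26), (18, 6, k, 3, 32), (34, 20, v, 33, 11), (34, 5, p, 33, 11)}
Apply σ_{B = k}; surviving tuples: {(18, 6, k, 13, 23), (18, 6, k, 13, 26), (18, 6, k, 3, 32)}
Apply σ_{E = 3}; surviving tuples: {(18, 6, k, 3, 32)}
Apply σ_{B = k}; surviving tuples: {(18, 6, k, 3, 32)}
Projecting to G, B: {(18, k)}

{(18, k)}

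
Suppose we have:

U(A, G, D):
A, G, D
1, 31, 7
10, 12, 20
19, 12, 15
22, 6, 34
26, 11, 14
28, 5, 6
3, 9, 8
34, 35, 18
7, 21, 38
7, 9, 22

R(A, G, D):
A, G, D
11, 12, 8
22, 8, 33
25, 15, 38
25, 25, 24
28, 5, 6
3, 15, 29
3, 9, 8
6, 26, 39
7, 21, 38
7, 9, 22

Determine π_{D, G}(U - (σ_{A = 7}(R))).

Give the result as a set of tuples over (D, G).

Apply σ_{A = 7}; surviving tuples: {(7, 21, 38), (7, 9, 22)}
Difference: {(1, 31, 7), (10, 12, 20), (19, 12, 15), (22, 6, 34), (26, 11, 14), (28, 5, 6), (3, 9, 8), (34, 35, 18), (7, 21, 38), (7, 9, 22)} with {(7, 21, 38), (7, 9, 22)} → {(1, 31, 7), (10, 12, 20), (19, 12, 15), (22, 6, 34), (26, 11, 14), (28, 5, 6), (3, 9, 8), (34, 35, 18)}
Keep only column(s) D, G: {(14, 11), (15, 12), (18, 35), (20, 12), (34, 6), (6, 5), (7, 31), (8, 9)}

{(14, 11), (15, 12), (18, 35), (20, 12), (34, 6), (6, 5), (7, 31), (8, 9)}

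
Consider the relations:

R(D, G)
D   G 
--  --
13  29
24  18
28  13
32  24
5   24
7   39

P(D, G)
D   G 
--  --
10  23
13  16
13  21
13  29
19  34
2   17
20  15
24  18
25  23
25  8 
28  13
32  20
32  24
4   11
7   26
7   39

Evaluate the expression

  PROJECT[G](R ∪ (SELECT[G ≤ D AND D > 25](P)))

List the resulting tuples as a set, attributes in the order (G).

{13, 18, 20, 24, 29, 39}

Apply σ_{G ≤ D AND D > 25}; surviving tuples: {(28, 13), (32, 20), (32, 24)}
Set union of the two operands is {(13, 29), (24, 18), (28, 13), (32, 20), (32, 24), (5, 24), (7, 39)}.
π_{G} gives {13, 18, 20, 24, 29, 39} (1 duplicate(s) eliminated).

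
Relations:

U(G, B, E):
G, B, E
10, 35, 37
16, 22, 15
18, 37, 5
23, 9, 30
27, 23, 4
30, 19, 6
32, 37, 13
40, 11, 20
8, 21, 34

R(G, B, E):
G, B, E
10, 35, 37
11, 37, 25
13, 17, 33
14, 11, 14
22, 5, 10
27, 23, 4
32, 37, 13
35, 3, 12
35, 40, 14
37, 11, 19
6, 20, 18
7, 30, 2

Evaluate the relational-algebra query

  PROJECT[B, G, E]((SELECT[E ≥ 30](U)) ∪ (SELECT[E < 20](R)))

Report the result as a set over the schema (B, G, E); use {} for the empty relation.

Selection E ≥ 30: {(10, 35, 37), (23, 9, 30), (8, 21, 34)}
Selection E < 20: {(14, 11, 14), (22, 5, 10), (27, 23, 4), (32, 37, 13), (35, 3, 12), (35, 40, 14), (37, 11, 19), (6, 20, 18), (7, 30, 2)}
Taking the union: {(10, 35, 37), (14, 11, 14), (22, 5, 10), (23, 9, 30), (27, 23, 4), (32, 37, 13), (35, 3, 12), (35, 40, 14), (37, 11, 19), (6, 20, 18), (7, 30, 2), (8, 21, 34)}
π_{B, G, E} gives {(11, 14, 14), (11, 37, 19), (20, 6, 18), (21, 8, 34), (23, 27, 4), (3, 35, 12), (30, 7, 2), (35, 10, 37), (37, 32, 13), (40, 35, 14), (5, 22, 10), (9, 23, 30)}.

{(11, 14, 14), (11, 37, 19), (20, 6, 18), (21, 8, 34), (23, 27, 4), (3, 35, 12), (30, 7, 2), (35, 10, 37), (37, 32, 13), (40, 35, 14), (5, 22, 10), (9, 23, 30)}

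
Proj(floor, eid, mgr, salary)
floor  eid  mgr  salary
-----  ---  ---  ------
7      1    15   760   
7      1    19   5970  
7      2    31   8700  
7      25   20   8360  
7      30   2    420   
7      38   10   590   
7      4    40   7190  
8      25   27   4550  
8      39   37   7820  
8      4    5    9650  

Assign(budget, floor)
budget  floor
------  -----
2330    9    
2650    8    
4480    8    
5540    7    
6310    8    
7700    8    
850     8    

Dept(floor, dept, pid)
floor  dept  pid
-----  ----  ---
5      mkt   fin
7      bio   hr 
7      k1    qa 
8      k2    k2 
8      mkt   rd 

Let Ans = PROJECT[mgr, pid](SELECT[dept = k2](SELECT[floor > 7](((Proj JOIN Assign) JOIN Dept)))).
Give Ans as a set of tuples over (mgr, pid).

{(27, k2), (37, k2), (5, k2)}

Proj ⋈ Assign (natural join on floor): {(7, 1, 15, 760, 5540), (7, 1, 19, 5970, 5540), (7, 2, 31, 8700, 5540), (7, 25, 20, 8360, 5540), (7, 30, 2, 420, 5540), (7, 38, 10, 590, 5540), (7, 4, 40, 7190, 5540), (8, 25, 27, 4550, 2650), (8, 25, 27, 4550, 4480), (8, 25, 27, 4550, 6310), (8, 25, 27, 4550, 7700), (8, 25, 27, 4550, 850), (8, 39, 37, 7820, 2650), (8, 39, 37, 7820, 4480), (8, 39, 37, 7820, 6310), (8, 39, 37, 7820, 7700), (8, 39, 37, 7820, 850), (8, 4, 5, 9650, 2650), (8, 4, 5, 9650, 4480), (8, 4, 5, 9650, 6310), (8, 4, 5, 9650, 7700), (8, 4, 5, 9650, 850)}
(Proj JOIN Assign) ⋈ Dept (natural join on floor): {(7, 1, 15, 760, 5540, bio, hr), (7, 1, 15, 760, 5540, k1, qa), (7, 1, 19, 5970, 5540, bio, hr), (7, 1, 19, 5970, 5540, k1, qa), (7, 2, 31, 8700, 5540, bio, hr), (7, 2, 31, 8700, 5540, k1, qa), (7, 25, 20, 8360, 5540, bio, hr), (7, 25, 20, 8360, 5540, k1, qa), (7, 30, 2, 420, 5540, bio, hr), (7, 30, 2, 420, 5540, k1, qa), (7, 38, 10, 590, 5540, bio, hr), (7, 38, 10, 590, 5540, k1, qa), (7, 4, 40, 7190, 5540, bio, hr), (7, 4, 40, 7190, 5540, k1, qa), (8, 25, 27, 4550, 2650, k2, k2), (8, 25, 27, 4550, 2650, mkt, rd), (8, 25, 27, 4550, 4480, k2, k2), (8, 25, 27, 4550, 4480, mkt, rd), (8, 25, 27, 4550, 6310, k2, k2), (8, 25, 27, 4550, 6310, mkt, rd), (8, 25, 27, 4550, 7700, k2, k2), (8, 25, 27, 4550, 7700, mkt, rd), (8, 25, 27, 4550, 850, k2, k2), (8, 25, 27, 4550, 850, mkt, rd), (8, 39, 37, 7820, 2650, k2, k2), (8, 39, 37, 7820, 2650, mkt, rd), (8, 39, 37, 7820, 4480, k2, k2), (8, 39, 37, 7820, 4480, mkt, rd), (8, 39, 37, 7820, 6310, k2, k2), (8, 39, 37, 7820, 6310, mkt, rd), (8, 39, 37, 7820, 7700, k2, k2), (8, 39, 37, 7820, 7700, mkt, rd), (8, 39, 37, 7820, 850, k2, k2), (8, 39, 37, 7820, 850, mkt, rd), (8, 4, 5, 9650, 2650, k2, k2), (8, 4, 5, 9650, 2650, mkt, rd), (8, 4, 5, 9650, 4480, k2, k2), (8, 4, 5, 9650, 4480, mkt, rd), (8, 4, 5, 9650, 6310, k2, k2), (8, 4, 5, 9650, 6310, mkt, rd), (8, 4, 5, 9650, 7700, k2, k2), (8, 4, 5, 9650, 7700, mkt, rd), (8, 4, 5, 9650, 850, k2, k2), (8, 4, 5, 9650, 850, mkt, rd)}
σ[floor > 7]: keep tuples satisfying floor > 7 → {(8, 25, 27, 4550, 2650, k2, k2), (8, 25, 27, 4550, 2650, mkt, rd), (8, 25, 27, 4550, 4480, k2, k2), (8, 25, 27, 4550, 4480, mkt, rd), (8, 25, 27, 4550, 6310, k2, k2), (8, 25, 27, 4550, 6310, mkt, rd), (8, 25, 27, 4550, 7700, k2, k2), (8, 25, 27, 4550, 7700, mkt, rd), (8, 25, 27, 4550, 850, k2, k2), (8, 25, 27, 4550, 850, mkt, rd), (8, 39, 37, 7820, 2650, k2, k2), (8, 39, 37, 7820, 2650, mkt, rd), (8, 39, 37, 7820, 4480, k2, k2), (8, 39, 37, 7820, 4480, mkt, rd), (8, 39, 37, 7820, 6310, k2, k2), (8, 39, 37, 7820, 6310, mkt, rd), (8, 39, 37, 7820, 7700, k2, k2), (8, 39, 37, 7820, 7700, mkt, rd), (8, 39, 37, 7820, 850, k2, k2), (8, 39, 37, 7820, 850, mkt, rd), (8, 4, 5, 9650, 2650, k2, k2), (8, 4, 5, 9650, 2650, mkt, rd), (8, 4, 5, 9650, 4480, k2, k2), (8, 4, 5, 9650, 4480, mkt, rd), (8, 4, 5, 9650, 6310, k2, k2), (8, 4, 5, 9650, 6310, mkt, rd), (8, 4, 5, 9650, 7700, k2, k2), (8, 4, 5, 9650, 7700, mkt, rd), (8, 4, 5, 9650, 850, k2, k2), (8, 4, 5, 9650, 850, mkt, rd)}
σ[dept = k2]: keep tuples satisfying dept = k2 → {(8, 25, 27, 4550, 2650, k2, k2), (8, 25, 27, 4550, 4480, k2, k2), (8, 25, 27, 4550, 6310, k2, k2), (8, 25, 27, 4550, 7700, k2, k2), (8, 25, 27, 4550, 850, k2, k2), (8, 39, 37, 7820, 2650, k2, k2), (8, 39, 37, 7820, 4480, k2, k2), (8, 39, 37, 7820, 6310, k2, k2), (8, 39, 37, 7820, 7700, k2, k2), (8, 39, 37, 7820, 850, k2, k2), (8, 4, 5, 9650, 2650, k2, k2), (8, 4, 5, 9650, 4480, k2, k2), (8, 4, 5, 9650, 6310, k2, k2), (8, 4, 5, 9650, 7700, k2, k2), (8, 4, 5, 9650, 850, k2, k2)}
Keep only column(s) mgr, pid (12 duplicate(s) eliminated): {(27, k2), (37, k2), (5, k2)}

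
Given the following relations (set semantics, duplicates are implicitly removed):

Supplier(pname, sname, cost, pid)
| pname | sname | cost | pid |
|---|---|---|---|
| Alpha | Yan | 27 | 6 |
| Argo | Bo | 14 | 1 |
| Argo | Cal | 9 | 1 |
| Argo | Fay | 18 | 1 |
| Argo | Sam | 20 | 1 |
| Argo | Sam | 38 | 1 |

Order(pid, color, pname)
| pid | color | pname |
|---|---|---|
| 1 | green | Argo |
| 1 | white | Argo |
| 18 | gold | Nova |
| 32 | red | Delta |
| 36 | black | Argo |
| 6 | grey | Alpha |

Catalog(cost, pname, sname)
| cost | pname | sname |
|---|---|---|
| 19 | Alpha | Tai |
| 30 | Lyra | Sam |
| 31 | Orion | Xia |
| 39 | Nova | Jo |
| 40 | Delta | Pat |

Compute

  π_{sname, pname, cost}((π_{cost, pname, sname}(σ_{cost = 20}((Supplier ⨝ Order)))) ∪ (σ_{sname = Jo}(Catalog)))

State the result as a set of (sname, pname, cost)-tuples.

Joining Supplier and Order on pname, pid yields {(Alpha, Yan, 27, 6, grey), (Argo, Bo, 14, 1, green), (Argo, Bo, 14, 1, white), (Argo, Cal, 9, 1, green), (Argo, Cal, 9, 1, white), (Argo, Fay, 18, 1, green), (Argo, Fay, 18, 1, white), (Argo, Sam, 20, 1, green), (Argo, Sam, 20, 1, white), (Argo, Sam, 38, 1, green), (Argo, Sam, 38, 1, white)}.
Filtering on cost = 20 leaves {(Argo, Sam, 20, 1, green), (Argo, Sam, 20, 1, white)}.
Projecting to cost, pname, sname (1 duplicate(s) eliminated): {(20, Argo, Sam)}
Filtering on sname = Jo leaves {(39, Nova, Jo)}.
Taking the union: {(20, Argo, Sam), (39, Nova, Jo)}
Projecting to sname, pname, cost: {(Jo, Nova, 39), (Sam, Argo, 20)}

{(Jo, Nova, 39), (Sam, Argo, 20)}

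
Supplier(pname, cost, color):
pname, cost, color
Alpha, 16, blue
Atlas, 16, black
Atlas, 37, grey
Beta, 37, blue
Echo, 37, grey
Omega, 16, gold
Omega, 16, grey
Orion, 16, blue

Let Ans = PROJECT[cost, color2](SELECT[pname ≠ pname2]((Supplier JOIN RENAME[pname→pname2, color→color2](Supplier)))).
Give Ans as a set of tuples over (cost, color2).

ρ[pname→pname2, color→color2]: schema becomes (pname2, cost, color2); tuples unchanged.
Supplier ⋈ RENAME[pname→pname2, color→color2](Supplier) (natural join on cost): {(Alpha, 16, blue, Alpha, blue), (Alpha, 16, blue, Atlas, black), (Alpha, 16, blue, Omega, gold), (Alpha, 16, blue, Omega, grey), (Alpha, 16, blue, Orion, blue), (Atlas, 16, black, Alpha, blue), (Atlas, 16, black, Atlas, black), (Atlas, 16, black, Omega, gold), (Atlas, 16, black, Omega, grey), (Atlas, 16, black, Orion, blue), (Atlas, 37, grey, Atlas, grey), (Atlas, 37, grey, Beta, blue), (Atlas, 37, grey, Echo, grey), (Beta, 37, blue, Atlas, grey), (Beta, 37, blue, Beta, blue), (Beta, 37, blue, Echo, grey), (Echo, 37, grey, Atlas, grey), (Echo, 37, grey, Beta, blue), (Echo, 37, grey, Echo, grey), (Omega, 16, gold, Alpha, blue), (Omega, 16, gold, Atlas, black), (Omega, 16, gold, Omega, gold), (Omega, 16, gold, Omega, grey), (Omega, 16, gold, Orion, blue), (Omega, 16, grey, Alpha, blue), (Omega, 16, grey, Atlas, black), (Omega, 16, grey, Omega, gold), (Omega, 16, grey, Omega, grey), (Omega, 16, grey, Orion, blue), (Orion, 16, blue, Alpha, blue), (Orion, 16, blue, Atlas, black), (Orion, 16, blue, Omega, gold), (Orion, 16, blue, Omega, grey), (Orion, 16, blue, Orion, blue)}
Apply σ_{pname ≠ pname2}; surviving tuples: {(Alpha, 16, blue, Atlas, black), (Alpha, 16, blue, Omega, gold), (Alpha, 16, blue, Omega, grey), (Alpha, 16, blue, Orion, blue), (Atlas, 16, black, Alpha, blue), (Atlas, 16, black, Omega, gold), (Atlas, 16, black, Omega, grey), (Atlas, 16, black, Orion, blue), (Atlas, 37, grey, Beta, blue), (Atlas, 37, grey, Echo, grey), (Beta, 37, blue, Atlas, grey), (Beta, 37, blue, Echo, grey), (Echo, 37, grey, Atlas, grey), (Echo, 37, grey, Beta, blue), (Omega, 16, gold, Alpha, blue), (Omega, 16, gold, Atlas, black), (Omega, 16, gold, Orion, blue), (Omega, 16, grey, Alpha, blue), (Omega, 16, grey, Atlas, black), (Omega, 16, grey, Orion, blue), (Orion, 16, blue, Alpha, blue), (Orion, 16, blue, Atlas, black), (Orion, 16, blue, Omega, gold), (Orion, 16, blue, Omega, grey)}
π[cost, color2]: project onto (cost, color2) (18 duplicate(s) eliminated) → {(16, black), (16, blue), (16, gold), (16, grey), (37, blue), (37, grey)}

{(16, black), (16, blue), (16, gold), (16, grey), (37, blue), (37, grey)}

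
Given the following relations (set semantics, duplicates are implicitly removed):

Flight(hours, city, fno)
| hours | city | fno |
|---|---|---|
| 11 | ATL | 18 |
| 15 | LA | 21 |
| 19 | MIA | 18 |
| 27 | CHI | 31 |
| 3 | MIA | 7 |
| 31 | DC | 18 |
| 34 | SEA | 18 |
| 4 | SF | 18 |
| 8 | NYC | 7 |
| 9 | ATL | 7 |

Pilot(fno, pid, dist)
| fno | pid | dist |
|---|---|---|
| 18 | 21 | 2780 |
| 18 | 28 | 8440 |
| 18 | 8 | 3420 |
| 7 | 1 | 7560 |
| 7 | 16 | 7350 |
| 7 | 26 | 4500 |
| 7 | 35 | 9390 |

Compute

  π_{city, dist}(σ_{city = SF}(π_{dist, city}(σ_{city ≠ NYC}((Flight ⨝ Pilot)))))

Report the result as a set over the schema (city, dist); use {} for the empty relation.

{(SF, 2780), (SF, 3420), (SF, 8440)}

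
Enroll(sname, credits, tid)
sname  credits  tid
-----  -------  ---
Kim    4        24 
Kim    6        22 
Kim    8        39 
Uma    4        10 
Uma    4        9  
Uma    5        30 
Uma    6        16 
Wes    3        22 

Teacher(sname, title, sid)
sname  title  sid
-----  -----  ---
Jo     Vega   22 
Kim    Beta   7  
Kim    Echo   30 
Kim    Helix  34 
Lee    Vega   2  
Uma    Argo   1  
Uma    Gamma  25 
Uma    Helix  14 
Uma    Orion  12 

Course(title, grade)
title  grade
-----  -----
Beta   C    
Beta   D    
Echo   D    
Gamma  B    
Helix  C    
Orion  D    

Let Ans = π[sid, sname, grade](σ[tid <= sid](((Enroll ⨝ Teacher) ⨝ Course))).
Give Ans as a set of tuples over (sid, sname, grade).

Joining Enroll and Teacher on sname yields {(Kim, 4, 24, Beta, 7), (Kim, 4, 24, Echo, 30), (Kim, 4, 24, Helix, 34), (Kim, 6, 22, Beta, 7), (Kim, 6, 22, Echo, 30), (Kim, 6, 22, Helix, 34), (Kim, 8, 39, Beta, 7), (Kim, 8, 39, Echo, 30), (Kim, 8, 39, Helix, 34), (Uma, 4, 10, Argo, 1), (Uma, 4, 10, Gamma, 25), (Uma, 4, 10, Helix, 14), (Uma, 4, 10, Orion, 12), (Uma, 4, 9, Argo, 1), (Uma, 4, 9, Gamma, 25), (Uma, 4, 9, Helix, 14), (Uma, 4, 9, Orion, 12), (Uma, 5, 30, Argo, 1), (Uma, 5, 30, Gamma, 25), (Uma, 5, 30, Helix, 14), (Uma, 5, 30, Orion, 12), (Uma, 6, 16, Argo, 1), (Uma, 6, 16, Gamma, 25), (Uma, 6, 16, Helix, 14), (Uma, 6, 16, Orion, 12)}.
Joining (Enroll ⨝ Teacher) and Course on title yields {(Kim, 4, 24, Beta, 7, C), (Kim, 4, 24, Beta, 7, D), (Kim, 4, 24, Echo, 30, D), (Kim, 4, 24, Helix, 34, C), (Kim, 6, 22, Beta, 7, C), (Kim, 6, 22, Beta, 7, D), (Kim, 6, 22, Echo, 30, D), (Kim, 6, 22, Helix, 34, C), (Kim, 8, 39, Beta, 7, C), (Kim, 8, 39, Beta, 7, D), (Kim, 8, 39, Echo, 30, D), (Kim, 8, 39, Helix, 34, C), (Uma, 4, 10, Gamma, 25, B), (Uma, 4, 10, Helix, 14, C), (Uma, 4, 10, Orion, 12, D), (Uma, 4, 9, Gamma, 25, B), (Uma, 4, 9, Helix, 14, C), (Uma, 4, 9, Orion, 12, D), (Uma, 5, 30, Gamma, 25, B), (Uma, 5, 30, Helix, 14, C), (Uma, 5, 30, Orion, 12, D), (Uma, 6, 16, Gamma, 25, B), (Uma, 6, 16, Helix, 14, C), (Uma, 6, 16, Orion, 12, D)}.
σ[tid <= sid]: keep tuples satisfying tid <= sid → {(Kim, 4, 24, Echo, 30, D), (Kim, 4, 24, Helix, 34, C), (Kim, 6, 22, Echo, 30, D), (Kim, 6, 22, Helix, 34, C), (Uma, 4, 10, Gamma, 25, B), (Uma, 4, 10, Helix, 14, C), (Uma, 4, 10, Orion, 12, D), (Uma, 4, 9, Gamma, 25, B), (Uma, 4, 9, Helix, 14, C), (Uma, 4, 9, Orion, 12, D), (Uma, 6, 16, Gamma, 25, B)}
π_{sid, sname, grade} gives {(12, Uma, D), (14, Uma, C), (25, Uma, B), (30, Kim, D), (34, Kim, C)} (6 duplicate(s) eliminated).

{(12, Uma, D), (14, Uma, C), (25, Uma, B), (30, Kim, D), (34, Kim, C)}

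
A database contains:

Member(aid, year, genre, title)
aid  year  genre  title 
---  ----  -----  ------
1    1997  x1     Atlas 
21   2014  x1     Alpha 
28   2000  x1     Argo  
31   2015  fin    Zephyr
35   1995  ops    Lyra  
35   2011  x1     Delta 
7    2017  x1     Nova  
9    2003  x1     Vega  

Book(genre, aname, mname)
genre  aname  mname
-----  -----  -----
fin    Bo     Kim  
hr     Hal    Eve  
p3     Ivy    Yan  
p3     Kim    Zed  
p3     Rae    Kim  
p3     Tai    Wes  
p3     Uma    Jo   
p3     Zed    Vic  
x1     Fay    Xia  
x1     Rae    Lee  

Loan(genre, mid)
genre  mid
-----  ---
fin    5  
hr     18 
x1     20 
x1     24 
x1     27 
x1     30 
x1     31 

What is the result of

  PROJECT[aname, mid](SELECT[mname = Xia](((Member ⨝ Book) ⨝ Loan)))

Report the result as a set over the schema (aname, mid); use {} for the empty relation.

Member ⋈ Book (natural join on genre): {(1, 1997, x1, Atlas, Fay, Xia), (1, 1997, x1, Atlas, Rae, Lee), (21, 2014, x1, Alpha, Fay, Xia), (21, 2014, x1, Alpha, Rae, Lee), (28, 2000, x1, Argo, Fay, Xia), (28, 2000, x1, Argo, Rae, Lee), (31, 2015, fin, Zephyr, Bo, Kim), (35, 2011, x1, Delta, Fay, Xia), (35, 2011, x1, Delta, Rae, Lee), (7, 2017, x1, Nova, Fay, Xia), (7, 2017, x1, Nova, Rae, Lee), (9, 2003, x1, Vega, Fay, Xia), (9, 2003, x1, Vega, Rae, Lee)}
(Member ⨝ Book) ⋈ Loan (natural join on genre): {(1, 1997, x1, Atlas, Fay, Xia, 20), (1, 1997, x1, Atlas, Fay, Xia, 24), (1, 1997, x1, Atlas, Fay, Xia, 27), (1, 1997, x1, Atlas, Fay, Xia, 30), (1, 1997, x1, Atlas, Fay, Xia, 31), (1, 1997, x1, Atlas, Rae, Lee, 20), (1, 1997, x1, Atlas, Rae, Lee, 24), (1, 1997, x1, Atlas, Rae, Lee, 27), (1, 1997, x1, Atlas, Rae, Lee, 30), (1, 1997, x1, Atlas, Rae, Lee, 31), (21, 2014, x1, Alpha, Fay, Xia, 20), (21, 2014, x1, Alpha, Fay, Xia, 24), (21, 2014, x1, Alpha, Fay, Xia, 27), (21, 2014, x1, Alpha, Fay, Xia, 30), (21, 2014, x1, Alpha, Fay, Xia, 31), (21, 2014, x1, Alpha, Rae, Lee, 20), (21, 2014, x1, Alpha, Rae, Lee, 24), (21, 2014, x1, Alpha, Rae, Lee, 27), (21, 2014, x1, Alpha, Rae, Lee, 30), (21, 2014, x1, Alpha, Rae, Lee, 31), (28, 2000, x1, Argo, Fay, Xia, 20), (28, 2000, x1, Argo, Fay, Xia, 24), (28, 2000, x1, Argo, Fay, Xia, 27), (28, 2000, x1, Argo, Fay, Xia, 30), (28, 2000, x1, Argo, Fay, Xia, 31), (28, 2000, x1, Argo, Rae, Lee, 20), (28, 2000, x1, Argo, Rae, Lee, 24), (28, 2000, x1, Argo, Rae, Lee, 27), (28, 2000, x1, Argo, Rae, Lee, 30), (28, 2000, x1, Argo, Rae, Lee, 31), (31, 2015, fin, Zephyr, Bo, Kim, 5), (35, 2011, x1, Delta, Fay, Xia, 20), (35, 2011, x1, Delta, Fay, Xia, 24), (35, 2011, x1, Delta, Fay, Xia, 27), (35, 2011, x1, Delta, Fay, Xia, 30), (35, 2011, x1, Delta, Fay, Xia, 31), (35, 2011, x1, Delta, Rae, Lee, 20), (35, 2011, x1, Delta, Rae, Lee, 24), (35, 2011, x1, Delta, Rae, Lee, 27), (35, 2011, x1, Delta, Rae, Lee, 30), (35, 2011, x1, Delta, Rae, Lee, 31), (7, 2017, x1, Nova, Fay, Xia, 20), (7, 2017, x1, Nova, Fay, Xia, 24), (7, 2017, x1, Nova, Fay, Xia, 27), (7, 2017, x1, Nova, Fay, Xia, 30), (7, 2017, x1, Nova, Fay, Xia, 31), (7, 2017, x1, Nova, Rae, Lee, 20), (7, 2017, x1, Nova, Rae, Lee, 24), (7, 2017, x1, Nova, Rae, Lee, 27), (7, 2017, x1, Nova, Rae, Lee, 30), (7, 2017, x1, Nova, Rae, Lee, 31), (9, 2003, x1, Vega, Fay, Xia, 20), (9, 2003, x1, Vega, Fay, Xia, 24), (9, 2003, x1, Vega, Fay, Xia, 27), (9, 2003, x1, Vega, Fay, Xia, 30), (9, 2003, x1, Vega, Fay, Xia, 31), (9, 2003, x1, Vega, Rae, Lee, 20), (9, 2003, x1, Vega, Rae, Lee, 24), (9, 2003, x1, Vega, Rae, Lee, 27), (9, 2003, x1, Vega, Rae, Lee, 30), (9, 2003, x1, Vega, Rae, Lee, 31)}
σ[mname = Xia]: keep tuples satisfying mname = Xia → {(1, 1997, x1, Atlas, Fay, Xia, 20), (1, 1997, x1, Atlas, Fay, Xia, 24), (1, 1997, x1, Atlas, Fay, Xia, 27), (1, 1997, x1, Atlas, Fay, Xia, 30), (1, 1997, x1, Atlas, Fay, Xia, 31), (21, 2014, x1, Alpha, Fay, Xia, 20), (21, 2014, x1, Alpha, Fay, Xia, 24), (21, 2014, x1, Alpha, Fay, Xia, 27), (21, 2014, x1, Alpha, Fay, Xia, 30), (21, 2014, x1, Alpha, Fay, Xia, 31), (28, 2000, x1, Argo, Fay, Xia, 20), (28, 2000, x1, Argo, Fay, Xia, 24), (28, 2000, x1, Argo, Fay, Xia, 27), (28, 2000, x1, Argo, Fay, Xia, 30), (28, 2000, x1, Argo, Fay, Xia, 31), (35, 2011, x1, Delta, Fay, Xia, 20), (35, 2011, x1, Delta, Fay, Xia, 24), (35, 2011, x1, Delta, Fay, Xia, 27), (35, 2011, x1, Delta, Fay, Xia, 30), (35, 2011, x1, Delta, Fay, Xia, 31), (7, 2017, x1, Nova, Fay, Xia, 20), (7, 2017, x1, Nova, Fay, Xia, 24), (7, 2017, x1, Nova, Fay, Xia, 27), (7, 2017, x1, Nova, Fay, Xia, 30), (7, 2017, x1, Nova, Fay, Xia, 31), (9, 2003, x1, Vega, Fay, Xia, 20), (9, 2003, x1, Vega, Fay, Xia, 24), (9, 2003, x1, Vega, Fay, Xia, 27), (9, 2003, x1, Vega, Fay, Xia, 30), (9, 2003, x1, Vega, Fay, Xia, 31)}
Keep only column(s) aname, mid (25 duplicate(s) eliminated): {(Fay, 20), (Fay, 24), (Fay, 27), (Fay, 30), (Fay, 31)}

{(Fay, 20), (Fay, 24), (Fay, 27), (Fay, 30), (Fay, 31)}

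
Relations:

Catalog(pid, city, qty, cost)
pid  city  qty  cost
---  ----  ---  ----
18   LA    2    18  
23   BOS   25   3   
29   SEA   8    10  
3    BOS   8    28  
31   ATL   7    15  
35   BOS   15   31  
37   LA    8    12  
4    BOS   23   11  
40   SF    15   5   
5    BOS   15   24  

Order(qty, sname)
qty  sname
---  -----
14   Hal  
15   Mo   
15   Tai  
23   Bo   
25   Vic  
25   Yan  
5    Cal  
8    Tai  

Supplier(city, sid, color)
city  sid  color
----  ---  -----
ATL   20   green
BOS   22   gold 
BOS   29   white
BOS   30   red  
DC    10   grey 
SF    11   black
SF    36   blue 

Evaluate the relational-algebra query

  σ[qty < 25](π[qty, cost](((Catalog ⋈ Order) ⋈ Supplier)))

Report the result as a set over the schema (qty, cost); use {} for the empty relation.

{(15, 24), (15, 31), (15, 5), (23, 11), (8, 28)}

Catalog ⋈ Order (natural join on qty): {(23, BOS, 25, 3, Vic), (23, BOS, 25, 3, Yan), (29, SEA, 8, 10, Tai), (3, BOS, 8, 28, Tai), (35, BOS, 15, 31, Mo), (35, BOS, 15, 31, Tai), (37, LA, 8, 12, Tai), (4, BOS, 23, 11, Bo), (40, SF, 15, 5, Mo), (40, SF, 15, 5, Tai), (5, BOS, 15, 24, Mo), (5, BOS, 15, 24, Tai)}
(Catalog ⋈ Order) ⋈ Supplier (natural join on city): {(23, BOS, 25, 3, Vic, 22, gold), (23, BOS, 25, 3, Vic, 29, white), (23, BOS, 25, 3, Vic, 30, red), (23, BOS, 25, 3, Yan, 22, gold), (23, BOS, 25, 3, Yan, 29, white), (23, BOS, 25, 3, Yan, 30, red), (3, BOS, 8, 28, Tai, 22, gold), (3, BOS, 8, 28, Tai, 29, white), (3, BOS, 8, 28, Tai, 30, red), (35, BOS, 15, 31, Mo, 22, gold), (35, BOS, 15, 31, Mo, 29, white), (35, BOS, 15, 31, Mo, 30, red), (35, BOS, 15, 31, Tai, 22, gold), (35, BOS, 15, 31, Tai, 29, white), (35, BOS, 15, 31, Tai, 30, red), (4, BOS, 23, 11, Bo, 22, gold), (4, BOS, 23, 11, Bo, 29, white), (4, BOS, 23, 11, Bo, 30, red), (40, SF, 15, 5, Mo, 11, black), (40, SF, 15, 5, Mo, 36, blue), (40, SF, 15, 5, Tai, 11, black), (40, SF, 15, 5, Tai, 36, blue), (5, BOS, 15, 24, Mo, 22, gold), (5, BOS, 15, 24, Mo, 29, white), (5, BOS, 15, 24, Mo, 30, red), (5, BOS, 15, 24, Tai, 22, gold), (5, BOS, 15, 24, Tai, 29, white), (5, BOS, 15, 24, Tai, 30, red)}
Keep only column(s) qty, cost (22 duplicate(s) eliminated): {(15, 24), (15, 31), (15, 5), (23, 11), (25, 3), (8, 28)}
Selection qty < 25: {(15, 24), (15, 31), (15, 5), (23, 11), (8, 28)}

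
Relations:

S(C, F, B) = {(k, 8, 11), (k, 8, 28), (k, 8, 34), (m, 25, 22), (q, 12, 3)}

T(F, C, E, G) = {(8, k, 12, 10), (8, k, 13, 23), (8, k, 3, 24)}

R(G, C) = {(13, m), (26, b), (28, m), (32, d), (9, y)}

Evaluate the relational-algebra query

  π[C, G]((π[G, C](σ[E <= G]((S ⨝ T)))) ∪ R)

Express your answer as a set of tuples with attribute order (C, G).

{(b, 26), (d, 32), (k, 23), (k, 24), (m, 13), (m, 28), (y, 9)}

Joining S and T on C, F yields {(k, 8, 11, 12, 10), (k, 8, 11, 13, 23), (k, 8, 11, 3, 24), (k, 8, 28, 12, 10), (k, 8, 28, 13, 23), (k, 8, 28, 3, 24), (k, 8, 34, 12, 10), (k, 8, 34, 13, 23), (k, 8, 34, 3, 24)}.
Filtering on E <= G leaves {(k, 8, 11, 13, 23), (k, 8, 11, 3, 24), (k, 8, 28, 13, 23), (k, 8, 28, 3, 24), (k, 8, 34, 13, 23), (k, 8, 34, 3, 24)}.
π_{G, C} gives {(23, k), (24, k)} (4 duplicate(s) eliminated).
Taking the union: {(13, m), (23, k), (24, k), (26, b), (28, m), (32, d), (9, y)}
π_{C, G} gives {(b, 26), (d, 32), (k, 23), (k, 24), (m, 13), (m, 28), (y, 9)}.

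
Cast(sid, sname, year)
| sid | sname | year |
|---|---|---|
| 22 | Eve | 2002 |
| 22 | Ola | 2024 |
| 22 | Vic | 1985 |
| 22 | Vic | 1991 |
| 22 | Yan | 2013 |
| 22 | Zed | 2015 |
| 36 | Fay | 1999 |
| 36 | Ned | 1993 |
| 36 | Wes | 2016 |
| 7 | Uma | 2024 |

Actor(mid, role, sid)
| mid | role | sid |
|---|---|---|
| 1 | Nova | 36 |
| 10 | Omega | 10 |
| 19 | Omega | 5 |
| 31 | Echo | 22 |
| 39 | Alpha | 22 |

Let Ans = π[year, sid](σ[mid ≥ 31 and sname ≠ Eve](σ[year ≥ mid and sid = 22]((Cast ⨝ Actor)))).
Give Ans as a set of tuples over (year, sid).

Joining Cast and Actor on sid yields {(22, Eve, 2002, 31, Echo), (22, Eve, 2002, 39, Alpha), (22, Ola, 2024, 31, Echo), (22, Ola, 2024, 39, Alpha), (22, Vic, 1985, 31, Echo), (22, Vic, 1985, 39, Alpha), (22, Vic, 1991, 31, Echo), (22, Vic, 1991, 39, Alpha), (22, Yan, 2013, 31, Echo), (22, Yan, 2013, 39, Alpha), (22, Zed, 2015, 31, Echo), (22, Zed, 2015, 39, Alpha), (36, Fay, 1999, 1, Nova), (36, Ned, 1993, 1, Nova), (36, Wes, 2016, 1, Nova)}.
σ[year ≥ mid and sid = 22]: keep tuples satisfying year ≥ mid and sid = 22 → {(22, Eve, 2002, 31, Echo), (22, Eve, 2002, 39, Alpha), (22, Ola, 2024, 31, Echo), (22, Ola, 2024, 39, Alpha), (22, Vic, 1985, 31, Echo), (22, Vic, 1985, 39, Alpha), (22, Vic, 1991, 31, Echo), (22, Vic, 1991, 39, Alpha), (22, Yan, 2013, 31, Echo), (22, Yan, 2013, 39, Alpha), (22, Zed, 2015, 31, Echo), (22, Zed, 2015, 39, Alpha)}
σ[mid ≥ 31 and sname ≠ Eve]: keep tuples satisfying mid ≥ 31 and sname ≠ Eve → {(22, Ola, 2024, 31, Echo), (22, Ola, 2024, 39, Alpha), (22, Vic, 1985, 31, Echo), (22, Vic, 1985, 39, Alpha), (22, Vic, 1991, 31, Echo), (22, Vic, 1991, 39, Alpha), (22, Yan, 2013, 31, Echo), (22, Yan, 2013, 39, Alpha), (22, Zed, 2015, 31, Echo), (22, Zed, 2015, 39, Alpha)}
Projecting to year, sid (5 duplicate(s) eliminated): {(1985, 22), (1991, 22), (2013, 22), (2015, 22), (2024, 22)}

{(1985, 22), (1991, 22), (2013, 22), (2015, 22), (2024, 22)}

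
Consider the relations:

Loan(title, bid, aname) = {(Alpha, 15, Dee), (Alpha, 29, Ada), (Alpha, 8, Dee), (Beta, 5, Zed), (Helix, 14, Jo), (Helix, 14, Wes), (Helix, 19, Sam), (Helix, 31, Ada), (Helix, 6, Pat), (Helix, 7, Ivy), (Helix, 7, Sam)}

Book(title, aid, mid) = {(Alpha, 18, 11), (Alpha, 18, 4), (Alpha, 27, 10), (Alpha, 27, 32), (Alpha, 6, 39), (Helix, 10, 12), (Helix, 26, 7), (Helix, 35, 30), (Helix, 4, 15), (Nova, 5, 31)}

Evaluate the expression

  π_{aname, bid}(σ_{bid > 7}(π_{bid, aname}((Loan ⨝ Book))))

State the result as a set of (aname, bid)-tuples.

{(Ada, 29), (Ada, 31), (Dee, 15), (Dee, 8), (Jo, 14), (Sam, 19), (Wes, 14)}

Joining Loan and Book on title yields {(Alpha, 15, Dee, 18, 11), (Alpha, 15, Dee, 18, 4), (Alpha, 15, Dee, 27, 10), (Alpha, 15, Dee, 27, 32), (Alpha, 15, Dee, 6, 39), (Alpha, 29, Ada, 18, 11), (Alpha, 29, Ada, 18, 4), (Alpha, 29, Ada, 27, 10), (Alpha, 29, Ada, 27, 32), (Alpha, 29, Ada, 6, 39), (Alpha, 8, Dee, 18, 11), (Alpha, 8, Dee, 18, 4), (Alpha, 8, Dee, 27, 10), (Alpha, 8, Dee, 27, 32), (Alpha, 8, Dee, 6, 39), (Helix, 14, Jo, 10, 12), (Helix, 14, Jo, 26, 7), (Helix, 14, Jo, 35, 30), (Helix, 14, Jo, 4, 15), (Helix, 14, Wes, 10, 12), (Helix, 14, Wes, 26, 7), (Helix, 14, Wes, 35, 30), (Helix, 14, Wes, 4, 15), (Helix, 19, Sam, 10, 12), (Helix, 19, Sam, 26, 7), (Helix, 19, Sam, 35, 30), (Helix, 19, Sam, 4, 15), (Helix, 31, Ada, 10, 12), (Helix, 31, Ada, 26, 7), (Helix, 31, Ada, 35, 30), (Helix, 31, Ada, 4, 15), (Helix, 6, Pat, 10, 12), (Helix, 6, Pat, 26, 7), (Helix, 6, Pat, 35, 30), (Helix, 6, Pat, 4, 15), (Helix, 7, Ivy, 10, 12), (Helix, 7, Ivy, 26, 7), (Helix, 7, Ivy, 35, 30), (Helix, 7, Ivy, 4, 15), (Helix, 7, Sam, 10, 12), (Helix, 7, Sam, 26, 7), (Helix, 7, Sam, 35, 30), (Helix, 7, Sam, 4, 15)}.
π[bid, aname]: project onto (bid, aname) (33 duplicate(s) eliminated) → {(14, Jo), (14, Wes), (15, Dee), (19, Sam), (29, Ada), (31, Ada), (6, Pat), (7, Ivy), (7, Sam), (8, Dee)}
σ[bid > 7]: keep tuples satisfying bid > 7 → {(14, Jo), (14, Wes), (15, Dee), (19, Sam), (29, Ada), (31, Ada), (8, Dee)}
π[aname, bid]: project onto (aname, bid) → {(Ada, 29), (Ada, 31), (Dee, 15), (Dee, 8), (Jo, 14), (Sam, 19), (Wes, 14)}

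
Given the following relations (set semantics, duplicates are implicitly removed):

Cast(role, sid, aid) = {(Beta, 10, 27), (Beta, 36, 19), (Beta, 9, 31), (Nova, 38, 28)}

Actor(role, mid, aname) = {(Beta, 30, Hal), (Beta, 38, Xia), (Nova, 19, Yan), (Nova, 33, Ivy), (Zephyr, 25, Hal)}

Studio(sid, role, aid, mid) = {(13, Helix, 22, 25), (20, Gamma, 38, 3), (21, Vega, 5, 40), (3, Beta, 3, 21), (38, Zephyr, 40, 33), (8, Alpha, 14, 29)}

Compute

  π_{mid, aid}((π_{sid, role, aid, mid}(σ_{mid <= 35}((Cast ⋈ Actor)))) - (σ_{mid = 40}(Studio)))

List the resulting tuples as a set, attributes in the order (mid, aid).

{(19, 28), (30, 19), (30, 27), (30, 31), (33, 28)}

Natural join on role: {(Beta, 10, 27, 30, Hal), (Beta, 10, 27, 38, Xia), (Beta, 36, 19, 30, Hal), (Beta, 36, 19, 38, Xia), (Beta, 9, 31, 30, Hal), (Beta, 9, 31, 38, Xia), (Nova, 38, 28, 19, Yan), (Nova, 38, 28, 33, Ivy)}
Apply σ_{mid <= 35}; surviving tuples: {(Beta, 10, 27, 30, Hal), (Beta, 36, 19, 30, Hal), (Beta, 9, 31, 30, Hal), (Nova, 38, 28, 19, Yan), (Nova, 38, 28, 33, Ivy)}
π[sid, role, aid, mid]: project onto (sid, role, aid, mid) → {(10, Beta, 27, 30), (36, Beta, 19, 30), (38, Nova, 28, 19), (38, Nova, 28, 33), (9, Beta, 31, 30)}
Apply σ_{mid = 40}; surviving tuples: {(21, Vega, 5, 40)}
Taking the difference: {(10, Beta, 27, 30), (36, Beta, 19, 30), (38, Nova, 28, 19), (38, Nova, 28, 33), (9, Beta, 31, 30)}
π[mid, aid]: project onto (mid, aid) → {(19, 28), (30, 19), (30, 27), (30, 31), (33, 28)}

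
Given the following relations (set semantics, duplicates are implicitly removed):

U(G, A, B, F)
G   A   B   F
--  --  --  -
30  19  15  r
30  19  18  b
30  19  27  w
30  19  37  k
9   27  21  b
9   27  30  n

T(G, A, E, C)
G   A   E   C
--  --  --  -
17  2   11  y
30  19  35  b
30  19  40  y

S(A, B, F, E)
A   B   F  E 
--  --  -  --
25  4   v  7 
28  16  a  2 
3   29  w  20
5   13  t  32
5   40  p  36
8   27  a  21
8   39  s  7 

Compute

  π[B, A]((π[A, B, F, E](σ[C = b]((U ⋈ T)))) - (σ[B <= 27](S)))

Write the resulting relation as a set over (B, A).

{(15, 19), (18, 19), (27, 19), (37, 19)}

Natural join on G, A: {(30, 19, 15, r, 35, b), (30, 19, 15, r, 40, y), (30, 19, 18, b, 35, b), (30, 19, 18, b, 40, y), (30, 19, 27, w, 35, b), (30, 19, 27, w, 40, y), (30, 19, 37, k, 35, b), (30, 19, 37, k, 40, y)}
Selection C = b: {(30, 19, 15, r, 35, b), (30, 19, 18, b, 35, b), (30, 19, 27, w, 35, b), (30, 19, 37, k, 35, b)}
Keep only column(s) A, B, F, E: {(19, 15, r, 35), (19, 18, b, 35), (19, 27, w, 35), (19, 37, k, 35)}
Selection B <= 27: {(25, 4, v, 7), (28, 16, a, 2), (5, 13, t, 32), (8, 27, a, 21)}
Difference: {(19, 15, r, 35), (19, 18, b, 35), (19, 27, w, 35), (19, 37, k, 35)} with {(25, 4, v, 7), (28, 16, a, 2), (5, 13, t, 32), (8, 27, a, 21)} → {(19, 15, r, 35), (19, 18, b, 35), (19, 27, w, 35), (19, 37, k, 35)}
Keep only column(s) B, A: {(15, 19), (18, 19), (27, 19), (37, 19)}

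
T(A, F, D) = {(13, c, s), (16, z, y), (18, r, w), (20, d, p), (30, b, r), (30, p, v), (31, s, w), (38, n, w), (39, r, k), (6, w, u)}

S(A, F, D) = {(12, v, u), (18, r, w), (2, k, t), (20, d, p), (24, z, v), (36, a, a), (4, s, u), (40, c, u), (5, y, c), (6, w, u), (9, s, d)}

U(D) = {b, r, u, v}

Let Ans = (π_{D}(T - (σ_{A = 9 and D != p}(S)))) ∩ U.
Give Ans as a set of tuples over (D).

Apply σ_{A = 9 and D != p}; surviving tuples: {(9, s, d)}
Difference: {(13, c, s), (16, z, y), (18, r, w), (20, d, p), (30, b, r), (30, p, v), (31, s, w), (38, n, w), (39, r, k), (6, w, u)} with {(9, s, d)} → {(13, c, s), (16, z, y), (18, r, w), (20, d, p), (30, b, r), (30, p, v), (31, s, w), (38, n, w), (39, r, k), (6, w, u)}
π_{D} gives {k, p, r, s, u, v, w, y} (2 duplicate(s) eliminated).
Intersection: {k, p, r, s, u, v, w, y} with {b, r, u, v} → {r, u, v}

{r, u, v}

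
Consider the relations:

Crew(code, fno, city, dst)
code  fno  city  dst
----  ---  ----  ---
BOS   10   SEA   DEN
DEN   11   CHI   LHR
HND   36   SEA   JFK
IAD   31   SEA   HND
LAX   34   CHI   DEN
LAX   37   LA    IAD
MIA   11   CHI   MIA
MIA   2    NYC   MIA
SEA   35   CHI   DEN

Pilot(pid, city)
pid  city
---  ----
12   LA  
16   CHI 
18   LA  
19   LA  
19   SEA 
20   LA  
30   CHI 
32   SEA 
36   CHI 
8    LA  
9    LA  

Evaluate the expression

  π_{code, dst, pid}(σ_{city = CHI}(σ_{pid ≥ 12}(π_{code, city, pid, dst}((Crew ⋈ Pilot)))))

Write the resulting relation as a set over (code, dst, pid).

{(DEN, LHR, 16), (DEN, LHR, 30), (DEN, LHR, 36), (LAX, DEN, 16), (LAX, DEN, 30), (LAX, DEN, 36), (MIA, MIA, 16), (MIA, MIA, 30), (MIA, MIA, 36), (SEA, DEN, 16), (SEA, DEN, 30), (SEA, DEN, 36)}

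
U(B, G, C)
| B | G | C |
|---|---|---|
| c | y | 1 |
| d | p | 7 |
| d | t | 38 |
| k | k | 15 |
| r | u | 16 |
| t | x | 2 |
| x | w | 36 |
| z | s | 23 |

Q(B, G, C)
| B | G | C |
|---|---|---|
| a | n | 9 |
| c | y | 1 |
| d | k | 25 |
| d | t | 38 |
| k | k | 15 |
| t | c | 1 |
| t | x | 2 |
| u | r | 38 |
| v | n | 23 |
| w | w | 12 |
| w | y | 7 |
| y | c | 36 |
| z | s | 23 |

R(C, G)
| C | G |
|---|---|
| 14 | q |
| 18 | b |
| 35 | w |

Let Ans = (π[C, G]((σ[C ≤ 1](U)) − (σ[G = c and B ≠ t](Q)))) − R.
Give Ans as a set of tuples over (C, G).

Filtering on C ≤ 1 leaves {(c, y, 1)}.
Filtering on G = c and B ≠ t leaves {(y, c, 36)}.
Difference: {(c, y, 1)} with {(y, c, 36)} → {(c, y, 1)}
Projecting to C, G: {(1, y)}
Difference: {(1, y)} with {(14, q), (18, b), (35, w)} → {(1, y)}

{(1, y)}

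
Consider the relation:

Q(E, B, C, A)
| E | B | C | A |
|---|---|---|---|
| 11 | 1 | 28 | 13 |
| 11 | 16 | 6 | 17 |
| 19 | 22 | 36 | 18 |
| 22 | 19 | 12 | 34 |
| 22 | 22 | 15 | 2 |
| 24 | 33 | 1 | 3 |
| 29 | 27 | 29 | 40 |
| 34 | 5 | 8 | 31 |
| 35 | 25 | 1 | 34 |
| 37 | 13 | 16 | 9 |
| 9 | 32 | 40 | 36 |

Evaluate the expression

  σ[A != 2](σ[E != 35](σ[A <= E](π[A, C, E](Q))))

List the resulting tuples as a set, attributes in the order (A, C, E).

{(18, 36, 19), (3, 1, 24), (31, 8, 34), (9, 16, 37)}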